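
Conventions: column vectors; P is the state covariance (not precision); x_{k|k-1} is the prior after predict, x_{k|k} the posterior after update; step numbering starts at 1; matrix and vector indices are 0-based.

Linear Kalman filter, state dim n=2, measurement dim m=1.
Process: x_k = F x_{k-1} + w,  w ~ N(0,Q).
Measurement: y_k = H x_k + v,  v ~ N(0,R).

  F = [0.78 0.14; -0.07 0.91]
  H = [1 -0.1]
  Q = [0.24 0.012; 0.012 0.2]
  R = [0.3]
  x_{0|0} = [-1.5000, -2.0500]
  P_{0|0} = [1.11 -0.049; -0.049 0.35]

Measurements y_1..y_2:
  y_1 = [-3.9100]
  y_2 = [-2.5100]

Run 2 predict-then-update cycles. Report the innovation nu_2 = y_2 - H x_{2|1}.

step 1: x^-=[-1.4570, -1.7605]  P^-=[0.9115 -0.0383; -0.0383 0.5015]  S=[1.2242]  K=[0.7477; -0.0723]  nu=[-2.6291]  x^+=[-3.4228, -1.5705]  P^+=[0.2271 0.0278; 0.0278 0.4951]
step 2: x^-=[-2.8896, -1.1896]  P^-=[0.3939 0.0822; 0.0822 0.6076]  S=[0.6836]  K=[0.5643; 0.0313]  nu=[0.2607]  x^+=[-2.7425, -1.1814]  P^+=[0.1763 0.0701; 0.0701 0.6069]

innov = [0.2607]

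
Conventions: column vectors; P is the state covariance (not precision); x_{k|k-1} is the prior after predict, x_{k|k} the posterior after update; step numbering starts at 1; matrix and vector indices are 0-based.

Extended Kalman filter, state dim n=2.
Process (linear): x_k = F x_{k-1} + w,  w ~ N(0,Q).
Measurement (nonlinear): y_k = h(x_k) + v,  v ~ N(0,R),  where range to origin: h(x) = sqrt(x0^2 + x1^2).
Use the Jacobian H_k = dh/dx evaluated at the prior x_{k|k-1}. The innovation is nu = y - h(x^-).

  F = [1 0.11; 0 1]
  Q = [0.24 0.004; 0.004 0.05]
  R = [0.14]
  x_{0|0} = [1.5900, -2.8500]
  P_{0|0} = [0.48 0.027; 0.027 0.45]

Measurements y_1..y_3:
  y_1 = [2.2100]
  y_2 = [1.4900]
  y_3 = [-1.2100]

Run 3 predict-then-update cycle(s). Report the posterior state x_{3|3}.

x_post = [0.5162, -0.2072]

step 1: x^-=[1.2765, -2.8500]  P^-=[0.7314 0.0805; 0.0805 0.5000]  H_jac=[0.4088 -0.9126]  S=[0.6186]  K=[0.3645; -0.6845]  nu=[-0.9128]  x^+=[0.9438, -2.2252]  P^+=[0.6492 0.2348; 0.2348 0.2102]
step 2: x^-=[0.6990, -2.2252]  P^-=[0.9434 0.2620; 0.2620 0.2602]  H_jac=[0.2997 -0.9540]  S=[0.3117]  K=[0.1052; -0.5444]  nu=[-0.8424]  x^+=[0.6104, -1.7666]  P^+=[0.9399 0.2798; 0.2798 0.1678]
step 3: x^-=[0.4160, -1.7666]  P^-=[1.2435 0.3023; 0.3023 0.2178]  H_jac=[0.2292 -0.9734]  S=[0.2768]  K=[-0.0331; -0.5155]  nu=[-3.0249]  x^+=[0.5162, -0.2072]  P^+=[1.2432 0.2976; 0.2976 0.1442]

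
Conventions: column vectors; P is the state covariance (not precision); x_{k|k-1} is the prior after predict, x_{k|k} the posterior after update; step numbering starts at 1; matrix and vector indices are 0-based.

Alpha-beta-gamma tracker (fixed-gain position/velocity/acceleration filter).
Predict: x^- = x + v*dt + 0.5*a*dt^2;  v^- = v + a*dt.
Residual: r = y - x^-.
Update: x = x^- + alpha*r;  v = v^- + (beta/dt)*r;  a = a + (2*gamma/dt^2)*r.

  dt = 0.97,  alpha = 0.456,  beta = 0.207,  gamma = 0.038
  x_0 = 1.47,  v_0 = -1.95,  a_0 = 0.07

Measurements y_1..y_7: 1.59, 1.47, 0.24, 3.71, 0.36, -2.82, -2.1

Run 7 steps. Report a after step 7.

a_post = -0.1805

step 1: x_pred=-0.3886  r=1.9786  x^+=0.5137  v^+=-1.4599  a^+=0.2298
step 2: x_pred=-0.7943  r=2.2643  x^+=0.2382  v^+=-0.7537  a^+=0.4127
step 3: x_pred=-0.2987  r=0.5387  x^+=-0.0531  v^+=-0.2384  a^+=0.4562
step 4: x_pred=-0.0697  r=3.7797  x^+=1.6538  v^+=1.0107  a^+=0.7615
step 5: x_pred=2.9925  r=-2.6325  x^+=1.7921  v^+=1.1876  a^+=0.5489
step 6: x_pred=3.2023  r=-6.0223  x^+=0.4561  v^+=0.4349  a^+=0.0625
step 7: x_pred=0.9073  r=-3.0073  x^+=-0.4640  v^+=-0.1463  a^+=-0.1805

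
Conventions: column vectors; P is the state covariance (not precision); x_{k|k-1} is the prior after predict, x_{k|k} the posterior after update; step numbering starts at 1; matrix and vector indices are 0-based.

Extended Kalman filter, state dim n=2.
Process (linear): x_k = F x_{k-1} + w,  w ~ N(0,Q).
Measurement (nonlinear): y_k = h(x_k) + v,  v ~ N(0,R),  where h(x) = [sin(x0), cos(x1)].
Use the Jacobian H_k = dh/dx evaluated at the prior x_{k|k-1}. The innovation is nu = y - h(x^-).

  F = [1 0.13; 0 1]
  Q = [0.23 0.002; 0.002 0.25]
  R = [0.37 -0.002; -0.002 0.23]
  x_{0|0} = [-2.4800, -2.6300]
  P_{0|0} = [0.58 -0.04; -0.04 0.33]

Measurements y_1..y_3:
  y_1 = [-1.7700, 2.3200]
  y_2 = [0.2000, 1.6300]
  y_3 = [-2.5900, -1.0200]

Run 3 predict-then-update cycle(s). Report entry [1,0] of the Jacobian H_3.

H_jac[1,0] = 0.0000

step 1: x^-=[-2.8219, -2.6300]  P^-=[0.8052 0.0049; 0.0049 0.5800]  H_jac=[-0.9493 0.0000; 0.0000 0.4896]  S=[1.0957 -0.0043; -0.0043 0.3690]  K=[-0.6977 -0.0016; -0.0012 0.7695]  nu=[-1.4557, 3.1920]  x^+=[-1.8114, -0.1721]  P^+=[0.2719 0.0021; 0.0021 0.3615]
step 2: x^-=[-1.8337, -0.1721]  P^-=[0.5086 0.0511; 0.0511 0.6115]  H_jac=[-0.2599 0.0000; 0.0000 0.1712]  S=[0.4044 -0.0043; -0.0043 0.2479]  K=[-0.3266 0.0297; -0.0284 0.4218]  nu=[1.1656, 0.6448]  x^+=[-2.1953, 0.0668]  P^+=[0.4651 0.0437; 0.0437 0.5670]
step 3: x^-=[-2.1866, 0.0668]  P^-=[0.7161 0.1194; 0.1194 0.8170]  H_jac=[-0.5776 0.0000; 0.0000 -0.0668]  S=[0.6089 0.0026; 0.0026 0.2336]  K=[-0.6792 -0.0265; -0.1122 -0.2322]  nu=[-1.7737, -2.0178]  x^+=[-0.9284, 0.7344]  P^+=[0.4349 0.0711; 0.0711 0.7966]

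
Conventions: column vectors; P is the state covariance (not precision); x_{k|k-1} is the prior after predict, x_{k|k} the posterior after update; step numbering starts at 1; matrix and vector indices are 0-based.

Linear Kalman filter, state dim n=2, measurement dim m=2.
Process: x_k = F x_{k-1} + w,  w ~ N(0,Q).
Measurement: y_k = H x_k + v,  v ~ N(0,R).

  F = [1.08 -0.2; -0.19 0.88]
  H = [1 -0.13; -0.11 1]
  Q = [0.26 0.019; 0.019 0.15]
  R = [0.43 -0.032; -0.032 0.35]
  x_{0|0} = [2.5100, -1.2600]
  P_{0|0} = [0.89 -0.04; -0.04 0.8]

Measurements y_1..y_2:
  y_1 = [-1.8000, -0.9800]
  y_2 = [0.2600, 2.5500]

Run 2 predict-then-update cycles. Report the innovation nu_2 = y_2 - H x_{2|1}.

step 1: x^-=[2.9628, -1.5857]  P^-=[1.3474 -0.3440; -0.3440 0.8150]  S=[1.8806 -0.6350; -0.6350 1.2570]  K=[0.7331 -0.0212; -0.0122 0.6723]  nu=[-4.9689, 0.9316]  x^+=[-0.6996, -0.8987]  P^+=[0.3164 0.0039; 0.0039 0.2361]
step 2: x^-=[-0.5759, -0.6579]  P^-=[0.6368 -0.0836; -0.0836 0.3430]  S=[1.0943 -0.2314; -0.2314 0.7191]  K=[0.5866 -0.0249; -0.0146 0.4851]  nu=[0.7503, 3.1446]  x^+=[-0.2140, 0.8565]  P^+=[0.2531 0.0004; 0.0004 0.1703]

innov = [0.7503, 3.1446]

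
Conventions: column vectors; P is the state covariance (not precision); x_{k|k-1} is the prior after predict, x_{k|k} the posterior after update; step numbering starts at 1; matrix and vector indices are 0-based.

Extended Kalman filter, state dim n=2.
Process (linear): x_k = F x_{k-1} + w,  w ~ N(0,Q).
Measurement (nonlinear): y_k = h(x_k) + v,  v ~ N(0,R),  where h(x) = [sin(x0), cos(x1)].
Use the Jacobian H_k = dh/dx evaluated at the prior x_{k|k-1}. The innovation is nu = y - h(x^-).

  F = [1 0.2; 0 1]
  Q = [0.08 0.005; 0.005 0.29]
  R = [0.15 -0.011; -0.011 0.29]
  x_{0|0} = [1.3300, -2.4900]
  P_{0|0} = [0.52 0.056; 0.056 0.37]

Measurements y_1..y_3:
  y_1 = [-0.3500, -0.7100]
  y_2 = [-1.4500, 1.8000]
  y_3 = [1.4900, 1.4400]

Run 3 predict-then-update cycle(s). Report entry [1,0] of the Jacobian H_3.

H_jac[1,0] = 0.0000

step 1: x^-=[0.8320, -2.4900]  P^-=[0.6372 0.1350; 0.1350 0.6600]  H_jac=[0.6734 0.0000; 0.0000 0.6065]  S=[0.4389 0.0441; 0.0441 0.5327]  K=[0.9702 0.0733; 0.1327 0.7403]  nu=[-1.0893, 0.0851]  x^+=[-0.2185, -2.5715]  P^+=[0.2149 0.0175; 0.0175 0.3516]
step 2: x^-=[-0.7328, -2.5715]  P^-=[0.3160 0.0928; 0.0928 0.6416]  H_jac=[0.7433 0.0000; 0.0000 0.5397]  S=[0.3246 0.0262; 0.0262 0.4769]  K=[0.7183 0.0655; 0.1545 0.7176]  nu=[-0.7810, 2.6419]  x^+=[-1.1208, -0.7963]  P^+=[0.1440 0.0206; 0.0206 0.3825]
step 3: x^-=[-1.2800, -0.7963]  P^-=[0.2475 0.1021; 0.1021 0.6725]  H_jac=[0.2867 0.0000; 0.0000 0.7148]  S=[0.1703 0.0099; 0.0099 0.6336]  K=[0.4102 0.1087; 0.1277 0.7567]  nu=[2.4480, 0.7406]  x^+=[-0.1953, 0.0768]  P^+=[0.2105 0.0378; 0.0378 0.3050]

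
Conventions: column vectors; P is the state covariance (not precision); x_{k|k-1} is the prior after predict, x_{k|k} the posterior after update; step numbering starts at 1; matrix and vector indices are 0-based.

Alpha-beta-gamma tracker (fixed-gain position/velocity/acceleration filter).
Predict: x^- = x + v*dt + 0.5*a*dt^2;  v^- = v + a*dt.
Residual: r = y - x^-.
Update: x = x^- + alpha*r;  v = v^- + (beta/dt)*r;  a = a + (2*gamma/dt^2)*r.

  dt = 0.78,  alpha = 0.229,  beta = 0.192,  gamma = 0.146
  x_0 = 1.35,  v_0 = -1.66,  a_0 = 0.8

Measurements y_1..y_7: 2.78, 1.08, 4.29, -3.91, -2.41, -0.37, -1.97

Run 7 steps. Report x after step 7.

x_post = -4.7984

step 1: x_pred=0.2986  r=2.4814  x^+=0.8668  v^+=-0.4252  a^+=1.9910
step 2: x_pred=1.1408  r=-0.0608  x^+=1.1269  v^+=1.1128  a^+=1.9618
step 3: x_pred=2.5916  r=1.6984  x^+=2.9806  v^+=3.0610  a^+=2.7769
step 4: x_pred=6.2129  r=-10.1229  x^+=3.8948  v^+=2.7352  a^+=-2.0816
step 5: x_pred=5.3950  r=-7.8050  x^+=3.6077  v^+=-0.8096  a^+=-5.8276
step 6: x_pred=1.2034  r=-1.5734  x^+=0.8431  v^+=-5.7424  a^+=-6.5827
step 7: x_pred=-5.6385  r=3.6685  x^+=-4.7984  v^+=-9.9740  a^+=-4.8220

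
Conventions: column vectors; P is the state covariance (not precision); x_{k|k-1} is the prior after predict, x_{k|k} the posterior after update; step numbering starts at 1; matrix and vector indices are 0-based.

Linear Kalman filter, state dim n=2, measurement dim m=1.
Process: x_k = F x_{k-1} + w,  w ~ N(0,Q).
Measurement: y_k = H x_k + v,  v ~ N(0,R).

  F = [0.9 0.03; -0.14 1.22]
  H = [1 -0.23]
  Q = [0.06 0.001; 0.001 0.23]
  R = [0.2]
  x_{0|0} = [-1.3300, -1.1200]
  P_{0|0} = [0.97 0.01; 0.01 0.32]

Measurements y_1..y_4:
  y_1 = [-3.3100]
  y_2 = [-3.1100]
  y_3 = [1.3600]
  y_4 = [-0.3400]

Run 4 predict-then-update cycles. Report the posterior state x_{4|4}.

step 1: x^-=[-1.2306, -1.1802]  P^-=[0.8465 -0.0986; -0.0986 0.7219]  S=[1.1301]  K=[0.7692; -0.2342]  nu=[-2.3508]  x^+=[-3.0388, -0.6297]  P^+=[0.1780 0.1050; 0.1050 0.6599]
step 2: x^-=[-2.7538, -0.3429]  P^-=[0.2104 0.1175; 0.1175 1.1799]  S=[0.4188]  K=[0.4379; -0.3674]  nu=[-0.4351]  x^+=[-2.9443, -0.1830]  P^+=[0.1301 0.1849; 0.1849 1.1234]
step 3: x^-=[-2.6554, 0.1889]  P^-=[0.1764 0.2280; 0.2280 1.8414]  S=[0.3689]  K=[0.3360; -0.5301]  nu=[4.0588]  x^+=[-1.2917, -1.9625]  P^+=[0.1347 0.2937; 0.2937 1.7377]
step 4: x^-=[-1.2214, -2.2135]  P^-=[0.1866 0.3688; 0.3688 2.7188]  S=[0.3607]  K=[0.2820; -0.7110]  nu=[0.3723]  x^+=[-1.1164, -2.4782]  P^+=[0.1579 0.4412; 0.4412 2.5364]

x_post = [-1.1164, -2.4782]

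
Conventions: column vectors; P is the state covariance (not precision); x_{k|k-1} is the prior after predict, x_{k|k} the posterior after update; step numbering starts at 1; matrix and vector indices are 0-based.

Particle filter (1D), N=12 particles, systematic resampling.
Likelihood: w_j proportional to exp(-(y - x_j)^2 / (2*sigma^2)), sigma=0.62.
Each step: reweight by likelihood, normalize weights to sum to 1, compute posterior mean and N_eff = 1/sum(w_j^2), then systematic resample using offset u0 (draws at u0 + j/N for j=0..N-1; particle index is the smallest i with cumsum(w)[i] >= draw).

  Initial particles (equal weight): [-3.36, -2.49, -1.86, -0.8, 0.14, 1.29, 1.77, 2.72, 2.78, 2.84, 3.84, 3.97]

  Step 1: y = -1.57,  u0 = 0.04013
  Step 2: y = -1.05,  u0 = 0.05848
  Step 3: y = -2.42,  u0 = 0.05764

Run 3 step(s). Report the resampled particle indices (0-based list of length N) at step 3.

step 1: w=[0.0090, 0.1923, 0.5184, 0.2674, 0.0129, 0.0000, 0.0000, 0.0000, 0.0000, 0.0000, 0.0000, 0.0000]  mean=-1.6853  Neff=2.6492  idx=[1, 1, 2, 2, 2, 2, 2, 2, 2, 3, 3, 3]
step 2: w=[0.0115, 0.0115, 0.0724, 0.0724, 0.0724, 0.0724, 0.0724, 0.0724, 0.0724, 0.1567, 0.1567, 0.1567]  mean=-1.3760  Neff=9.0366  idx=[2, 3, 4, 5, 7, 8, 9, 9, 10, 10, 11, 11]
step 3: w=[0.1588, 0.1588, 0.1588, 0.1588, 0.1588, 0.1588, 0.0079, 0.0079, 0.0079, 0.0079, 0.0079, 0.0079]  mean=-1.8100  Neff=6.5926  idx=[0, 0, 1, 1, 2, 2, 3, 4, 4, 5, 5, 8]

resampled_idx = [0, 0, 1, 1, 2, 2, 3, 4, 4, 5, 5, 8]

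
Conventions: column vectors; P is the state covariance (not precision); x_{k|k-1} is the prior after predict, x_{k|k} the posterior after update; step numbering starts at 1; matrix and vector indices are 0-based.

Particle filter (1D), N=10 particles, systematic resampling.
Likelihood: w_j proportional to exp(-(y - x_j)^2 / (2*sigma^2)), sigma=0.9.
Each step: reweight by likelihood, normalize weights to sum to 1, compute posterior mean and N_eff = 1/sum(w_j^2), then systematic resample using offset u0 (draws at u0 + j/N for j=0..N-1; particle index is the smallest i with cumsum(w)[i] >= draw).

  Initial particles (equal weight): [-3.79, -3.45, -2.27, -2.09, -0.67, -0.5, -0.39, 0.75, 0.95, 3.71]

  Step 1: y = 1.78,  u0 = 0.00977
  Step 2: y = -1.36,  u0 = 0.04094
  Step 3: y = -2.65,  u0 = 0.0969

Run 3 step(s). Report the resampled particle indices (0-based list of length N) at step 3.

resampled_idx = [0, 1, 1, 2, 2, 3, 4, 4, 5, 7]

step 1: w=[0.0000, 0.0000, 0.0000, 0.0001, 0.0177, 0.0290, 0.0392, 0.3729, 0.4691, 0.0720]  mean=0.9507  Neff=2.7248  idx=[4, 7, 7, 7, 7, 8, 8, 8, 8, 8]
step 2: w=[0.6279, 0.0539, 0.0539, 0.0539, 0.0539, 0.0313, 0.0313, 0.0313, 0.0313, 0.0313]  mean=-0.1104  Neff=2.4344  idx=[0, 0, 0, 0, 0, 0, 1, 3, 4, 8]
step 3: w=[0.1658, 0.1658, 0.1658, 0.1658, 0.1658, 0.1658, 0.0015, 0.0015, 0.0015, 0.0006]  mean=-0.6627  Neff=6.0612  idx=[0, 1, 1, 2, 2, 3, 4, 4, 5, 7]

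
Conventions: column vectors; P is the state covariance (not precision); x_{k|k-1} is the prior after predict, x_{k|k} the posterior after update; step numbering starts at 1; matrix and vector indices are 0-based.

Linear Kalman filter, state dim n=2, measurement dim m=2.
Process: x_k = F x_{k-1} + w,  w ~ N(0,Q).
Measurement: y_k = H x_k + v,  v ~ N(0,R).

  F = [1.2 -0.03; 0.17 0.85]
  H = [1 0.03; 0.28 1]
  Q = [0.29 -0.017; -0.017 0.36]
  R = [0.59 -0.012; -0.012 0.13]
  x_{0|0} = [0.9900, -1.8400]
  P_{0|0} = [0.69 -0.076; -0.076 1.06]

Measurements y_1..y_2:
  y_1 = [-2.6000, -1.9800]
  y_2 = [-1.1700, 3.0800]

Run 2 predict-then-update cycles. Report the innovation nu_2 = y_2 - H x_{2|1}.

step 1: x^-=[1.2432, -1.3957]  P^-=[1.2900 0.0196; 0.0196 1.1238]  S=[1.8822 0.4027; 0.4027 1.3659]  K=[0.6682 0.0818; -0.1586 0.8735]  nu=[-3.8013, -0.9324]  x^+=[-1.3731, -1.6074]  P^+=[0.3965 -0.1084; -0.1084 0.1458]
step 2: x^-=[-1.5995, -1.5997]  P^-=[0.8689 -0.0499; -0.0499 0.4455]  S=[1.4563 0.1944; 0.1944 0.6157]  K=[0.5780 0.1317; -0.1238 0.7400]  nu=[0.4775, 5.1276]  x^+=[-0.6482, 2.1354]  P^+=[0.3420 -0.0856; -0.0856 0.1216]

innov = [0.4775, 5.1276]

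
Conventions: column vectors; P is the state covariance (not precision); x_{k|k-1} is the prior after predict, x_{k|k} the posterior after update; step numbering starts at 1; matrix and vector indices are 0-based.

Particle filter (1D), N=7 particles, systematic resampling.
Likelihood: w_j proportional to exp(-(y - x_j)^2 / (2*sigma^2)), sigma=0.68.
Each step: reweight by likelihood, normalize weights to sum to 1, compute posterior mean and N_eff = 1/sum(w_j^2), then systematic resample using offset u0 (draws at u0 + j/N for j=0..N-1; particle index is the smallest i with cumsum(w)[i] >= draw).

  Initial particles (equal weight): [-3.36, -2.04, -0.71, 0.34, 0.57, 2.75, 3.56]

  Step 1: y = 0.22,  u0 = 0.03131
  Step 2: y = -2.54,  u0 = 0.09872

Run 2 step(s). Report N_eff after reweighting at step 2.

step 1: w=[0.0000, 0.0018, 0.1738, 0.4360, 0.3879, 0.0004, 0.0000]  mean=0.2436  Neff=2.6966  idx=[2, 2, 3, 3, 3, 4, 4]
step 2: w=[0.4959, 0.4959, 0.0024, 0.0024, 0.0024, 0.0005, 0.0005]  mean=-0.7012  Neff=2.0329  idx=[0, 0, 0, 1, 1, 1, 1]

N_eff = 2.0329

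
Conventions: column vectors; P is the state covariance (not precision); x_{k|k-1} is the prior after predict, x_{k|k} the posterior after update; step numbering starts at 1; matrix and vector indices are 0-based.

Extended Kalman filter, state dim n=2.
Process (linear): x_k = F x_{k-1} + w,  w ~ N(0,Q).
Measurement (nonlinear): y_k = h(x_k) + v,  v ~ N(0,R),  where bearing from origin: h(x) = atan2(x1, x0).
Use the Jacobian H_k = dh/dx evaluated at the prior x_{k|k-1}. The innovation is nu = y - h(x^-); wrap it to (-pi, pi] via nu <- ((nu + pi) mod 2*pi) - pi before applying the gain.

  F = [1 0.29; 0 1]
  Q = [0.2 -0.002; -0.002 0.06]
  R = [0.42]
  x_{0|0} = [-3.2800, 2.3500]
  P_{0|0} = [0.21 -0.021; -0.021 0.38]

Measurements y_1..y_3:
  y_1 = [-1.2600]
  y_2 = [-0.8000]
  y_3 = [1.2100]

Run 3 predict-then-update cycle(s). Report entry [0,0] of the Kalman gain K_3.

K[0,0] = -0.2766

step 1: x^-=[-2.5985, 2.3500]  P^-=[0.4298 0.0872; 0.0872 0.4400]  H_jac=[-0.1915 -0.2117]  S=[0.4625]  K=[-0.2178; -0.2375]  nu=[2.6168]  x^+=[-3.1684, 1.7286]  P^+=[0.4078 0.0633; 0.0633 0.4139]
step 2: x^-=[-2.6672, 1.7286]  P^-=[0.6793 0.1813; 0.1813 0.4739]  H_jac=[-0.1711 -0.2640]  S=[0.4893]  K=[-0.3354; -0.3191]  nu=[2.9166]  x^+=[-3.6454, 0.7978]  P^+=[0.6243 0.1289; 0.1289 0.4241]
step 3: x^-=[-3.4141, 0.7978]  P^-=[0.9347 0.2499; 0.2499 0.4841]  H_jac=[-0.0649 -0.2777]  S=[0.4703]  K=[-0.2766; -0.3204]  nu=[-1.7020]  x^+=[-2.9433, 1.3431]  P^+=[0.8988 0.2082; 0.2082 0.4358]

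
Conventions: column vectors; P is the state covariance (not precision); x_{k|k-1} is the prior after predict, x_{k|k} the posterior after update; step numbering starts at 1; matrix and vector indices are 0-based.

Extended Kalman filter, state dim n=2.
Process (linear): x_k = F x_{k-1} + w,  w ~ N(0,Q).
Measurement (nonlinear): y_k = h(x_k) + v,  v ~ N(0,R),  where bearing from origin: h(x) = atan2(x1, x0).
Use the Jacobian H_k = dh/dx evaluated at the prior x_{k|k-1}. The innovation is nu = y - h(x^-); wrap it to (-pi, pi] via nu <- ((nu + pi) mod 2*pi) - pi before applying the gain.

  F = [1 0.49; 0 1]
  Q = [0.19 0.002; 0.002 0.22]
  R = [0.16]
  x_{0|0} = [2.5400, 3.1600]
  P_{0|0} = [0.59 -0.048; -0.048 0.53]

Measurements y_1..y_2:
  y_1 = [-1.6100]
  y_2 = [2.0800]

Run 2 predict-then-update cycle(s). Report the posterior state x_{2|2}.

step 1: x^-=[4.0884, 3.1600]  P^-=[0.8602 0.2137; 0.2137 0.7500]  H_jac=[-0.1183 0.1531]  S=[0.1819]  K=[-0.3798; 0.4923]  nu=[-2.2680]  x^+=[4.9498, 2.0434]  P^+=[0.8340 0.2477; 0.2477 0.7059]
step 2: x^-=[5.9511, 2.0434]  P^-=[1.4362 0.5956; 0.5956 0.9259]  H_jac=[-0.0516 0.1503]  S=[0.1755]  K=[0.0878; 0.6179]  nu=[1.7492]  x^+=[6.1046, 3.1242]  P^+=[1.4349 0.5861; 0.5861 0.8589]

x_post = [6.1046, 3.1242]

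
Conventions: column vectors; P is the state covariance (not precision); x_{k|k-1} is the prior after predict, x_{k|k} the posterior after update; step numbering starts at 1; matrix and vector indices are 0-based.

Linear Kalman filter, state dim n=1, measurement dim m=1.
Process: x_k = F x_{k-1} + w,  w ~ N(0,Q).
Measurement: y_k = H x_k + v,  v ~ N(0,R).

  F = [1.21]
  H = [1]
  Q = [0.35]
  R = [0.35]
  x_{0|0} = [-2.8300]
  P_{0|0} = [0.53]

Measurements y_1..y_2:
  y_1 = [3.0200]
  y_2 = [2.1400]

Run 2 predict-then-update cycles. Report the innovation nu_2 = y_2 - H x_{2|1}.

step 1: x^-=[-3.4243]  P^-=[1.1260]  S=[1.4760]  K=[0.7629]  nu=[6.4443]  x^+=[1.4919]  P^+=[0.2670]
step 2: x^-=[1.8051]  P^-=[0.7409]  S=[1.0909]  K=[0.6792]  nu=[0.3349]  x^+=[2.0326]  P^+=[0.2377]

innov = [0.3349]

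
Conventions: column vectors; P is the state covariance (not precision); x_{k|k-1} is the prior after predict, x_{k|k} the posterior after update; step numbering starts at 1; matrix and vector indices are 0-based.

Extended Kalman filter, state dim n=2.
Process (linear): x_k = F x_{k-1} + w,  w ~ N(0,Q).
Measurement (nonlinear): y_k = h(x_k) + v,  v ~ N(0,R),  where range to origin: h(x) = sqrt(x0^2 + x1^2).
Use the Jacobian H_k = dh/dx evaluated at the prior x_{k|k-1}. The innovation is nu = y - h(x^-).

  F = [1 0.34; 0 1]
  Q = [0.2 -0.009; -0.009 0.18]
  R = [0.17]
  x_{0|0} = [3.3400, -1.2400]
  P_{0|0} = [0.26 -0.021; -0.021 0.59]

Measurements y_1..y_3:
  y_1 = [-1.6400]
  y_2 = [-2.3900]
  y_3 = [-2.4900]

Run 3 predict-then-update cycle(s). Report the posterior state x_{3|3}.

step 1: x^-=[2.9184, -1.2400]  P^-=[0.5139 0.1706; 0.1706 0.7700]  H_jac=[0.9204 -0.3911]  S=[0.6003]  K=[0.6768; -0.2401]  nu=[-4.8109]  x^+=[-0.3377, -0.0851]  P^+=[0.2389 0.2681; 0.2681 0.7354]
step 2: x^-=[-0.3667, -0.0851]  P^-=[0.7063 0.5092; 0.5092 0.9154]  H_jac=[-0.9741 -0.2262]  S=[1.1113]  K=[-0.7227; -0.6326]  nu=[-2.7664]  x^+=[1.6326, 1.6649]  P^+=[0.1259 0.0011; 0.0011 0.4707]
step 3: x^-=[2.1986, 1.6649]  P^-=[0.3810 0.1521; 0.1521 0.6507]  H_jac=[0.7972 0.6037]  S=[0.7958]  K=[0.4972; 0.6461]  nu=[-5.2479]  x^+=[-0.4104, -1.7256]  P^+=[0.1843 -0.1034; -0.1034 0.3185]

x_post = [-0.4104, -1.7256]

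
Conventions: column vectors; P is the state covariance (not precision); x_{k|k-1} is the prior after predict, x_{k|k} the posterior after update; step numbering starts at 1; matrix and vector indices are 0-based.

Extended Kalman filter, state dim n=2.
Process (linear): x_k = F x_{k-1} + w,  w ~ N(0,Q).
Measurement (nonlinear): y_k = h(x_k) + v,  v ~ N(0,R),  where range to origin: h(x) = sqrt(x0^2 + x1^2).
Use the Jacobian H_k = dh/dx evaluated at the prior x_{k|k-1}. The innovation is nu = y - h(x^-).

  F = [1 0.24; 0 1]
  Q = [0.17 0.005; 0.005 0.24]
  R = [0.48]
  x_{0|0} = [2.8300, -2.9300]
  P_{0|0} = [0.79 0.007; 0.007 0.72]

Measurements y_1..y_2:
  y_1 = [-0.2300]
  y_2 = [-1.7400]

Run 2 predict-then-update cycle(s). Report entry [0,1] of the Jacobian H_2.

H_jac[0,1] = -0.8456

step 1: x^-=[2.1268, -2.9300]  P^-=[1.0048 0.1848; 0.1848 0.9600]  H_jac=[0.5874 -0.8093]  S=[1.2798]  K=[0.3444; -0.5222]  nu=[-3.8505]  x^+=[0.8008, -0.9191]  P^+=[0.8531 0.4150; 0.4150 0.6110]
step 2: x^-=[0.5802, -0.9191]  P^-=[1.2574 0.5666; 0.5666 0.8510]  H_jac=[0.5338 -0.8456]  S=[0.9353]  K=[0.2054; -0.4460]  nu=[-2.8269]  x^+=[-0.0005, 0.3417]  P^+=[1.2180 0.6523; 0.6523 0.6649]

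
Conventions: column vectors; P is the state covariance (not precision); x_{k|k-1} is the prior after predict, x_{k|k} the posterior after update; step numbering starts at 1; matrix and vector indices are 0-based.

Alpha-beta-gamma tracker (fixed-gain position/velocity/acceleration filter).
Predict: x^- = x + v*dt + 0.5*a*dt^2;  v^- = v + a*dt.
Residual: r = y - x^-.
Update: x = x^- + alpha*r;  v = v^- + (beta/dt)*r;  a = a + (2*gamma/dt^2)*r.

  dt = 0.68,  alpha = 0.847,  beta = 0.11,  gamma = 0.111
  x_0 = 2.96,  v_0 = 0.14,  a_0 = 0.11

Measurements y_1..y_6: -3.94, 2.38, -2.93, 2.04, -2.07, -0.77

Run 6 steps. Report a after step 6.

step 1: x_pred=3.0806  r=-7.0206  x^+=-2.8658  v^+=-0.9209  a^+=-3.2606
step 2: x_pred=-4.2459  r=6.6259  x^+=1.3662  v^+=-2.0663  a^+=-0.0795
step 3: x_pred=-0.0572  r=-2.8728  x^+=-2.4905  v^+=-2.5851  a^+=-1.4587
step 4: x_pred=-4.5856  r=6.6256  x^+=1.0263  v^+=-2.5052  a^+=1.7222
step 5: x_pred=-0.2791  r=-1.7909  x^+=-1.7960  v^+=-1.6238  a^+=0.8624
step 6: x_pred=-2.7008  r=1.9308  x^+=-1.0654  v^+=-0.7251  a^+=1.7894

a_post = 1.7894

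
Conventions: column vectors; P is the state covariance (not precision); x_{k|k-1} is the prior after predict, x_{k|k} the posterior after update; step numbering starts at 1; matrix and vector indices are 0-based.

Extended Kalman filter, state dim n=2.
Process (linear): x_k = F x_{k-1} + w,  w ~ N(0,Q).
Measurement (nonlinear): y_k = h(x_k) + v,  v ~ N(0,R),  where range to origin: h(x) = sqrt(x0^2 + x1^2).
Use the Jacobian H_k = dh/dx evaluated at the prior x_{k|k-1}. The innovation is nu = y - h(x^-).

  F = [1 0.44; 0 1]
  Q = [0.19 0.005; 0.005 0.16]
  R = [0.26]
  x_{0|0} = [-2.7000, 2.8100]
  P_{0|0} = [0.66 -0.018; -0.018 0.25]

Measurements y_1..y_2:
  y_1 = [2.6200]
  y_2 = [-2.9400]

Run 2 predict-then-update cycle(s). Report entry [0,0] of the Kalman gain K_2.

K[0,0] = 0.4956

step 1: x^-=[-1.4636, 2.8100]  P^-=[0.8826 0.0970; 0.0970 0.4100]  H_jac=[-0.4619 0.8869]  S=[0.6914]  K=[-0.4653; 0.4612]  nu=[-0.5483]  x^+=[-1.2085, 2.5571]  P^+=[0.7329 0.2453; 0.2453 0.2630]
step 2: x^-=[-0.0833, 2.5571]  P^-=[1.1897 0.3660; 0.3660 0.4230]  H_jac=[-0.0326 0.9995]  S=[0.6600]  K=[0.4956; 0.6225]  nu=[-5.4985]  x^+=[-2.8086, -0.8657]  P^+=[1.0276 0.1624; 0.1624 0.1672]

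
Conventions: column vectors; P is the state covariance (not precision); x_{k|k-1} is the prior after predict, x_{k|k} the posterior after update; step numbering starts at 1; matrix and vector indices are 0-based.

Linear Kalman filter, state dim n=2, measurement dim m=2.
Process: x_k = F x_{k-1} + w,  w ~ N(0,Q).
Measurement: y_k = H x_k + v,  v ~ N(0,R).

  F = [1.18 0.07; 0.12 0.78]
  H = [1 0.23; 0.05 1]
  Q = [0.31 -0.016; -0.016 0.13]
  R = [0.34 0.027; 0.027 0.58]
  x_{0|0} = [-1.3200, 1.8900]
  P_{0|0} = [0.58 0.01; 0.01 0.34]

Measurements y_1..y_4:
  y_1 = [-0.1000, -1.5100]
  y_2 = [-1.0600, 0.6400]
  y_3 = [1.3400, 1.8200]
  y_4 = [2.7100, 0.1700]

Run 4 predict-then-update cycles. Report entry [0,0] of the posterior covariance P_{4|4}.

P_post[0,0] = 0.2220

step 1: x^-=[-1.4253, 1.3158]  P^-=[1.1209 0.0940; 0.0940 0.3471]  S=[1.5225 0.2579; 0.2579 0.9393]  K=[0.7587 -0.0486; 0.0532 0.3599]  nu=[1.0227, -2.7545]  x^+=[-0.5155, 0.3788]  P^+=[0.2614 -0.0208; -0.0208 0.2112]
step 2: x^-=[-0.5818, 0.2336]  P^-=[0.6716 0.0132; 0.0132 0.2584]  S=[1.0314 0.1334; 0.1334 0.8414]  K=[0.6605 -0.0491; 0.0313 0.3029]  nu=[-0.5319, 0.4355]  x^+=[-0.9545, 0.3489]  P^+=[0.2283 -0.0220; -0.0220 0.1776]
step 3: x^-=[-1.1019, 0.1576]  P^-=[0.6251 0.0056; 0.0056 0.2372]  S=[0.9802 0.1184; 0.1184 0.8194]  K=[0.6449 -0.0483; 0.0268 0.2860]  nu=[2.4056, 1.7175]  x^+=[0.3665, 0.7132]  P^+=[0.2230 -0.0217; -0.0217 0.1677]
step 4: x^-=[0.4824, 0.6003]  P^-=[0.6177 0.0045; 0.0045 0.2312]  S=[0.9720 0.1156; 0.1156 0.8132]  K=[0.6422 -0.0478; 0.0259 0.2809]  nu=[2.0895, -0.4544]  x^+=[1.8461, 0.5269]  P^+=[0.2220 -0.0215; -0.0215 0.1647]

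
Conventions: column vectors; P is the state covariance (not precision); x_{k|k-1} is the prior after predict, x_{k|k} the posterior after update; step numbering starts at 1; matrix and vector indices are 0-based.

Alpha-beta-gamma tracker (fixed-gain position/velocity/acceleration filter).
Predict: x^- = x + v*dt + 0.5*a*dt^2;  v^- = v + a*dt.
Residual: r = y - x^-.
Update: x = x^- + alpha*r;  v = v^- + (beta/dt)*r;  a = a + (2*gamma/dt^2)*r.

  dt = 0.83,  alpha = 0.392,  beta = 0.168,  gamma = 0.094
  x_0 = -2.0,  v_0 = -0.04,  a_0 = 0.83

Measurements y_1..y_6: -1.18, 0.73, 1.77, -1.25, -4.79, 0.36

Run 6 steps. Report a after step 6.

step 1: x_pred=-1.7473  r=0.5673  x^+=-1.5249  v^+=0.7637  a^+=0.9848
step 2: x_pred=-0.5518  r=1.2818  x^+=-0.0493  v^+=1.8406  a^+=1.3346
step 3: x_pred=1.9381  r=-0.1681  x^+=1.8722  v^+=2.9143  a^+=1.2888
step 4: x_pred=4.7350  r=-5.9850  x^+=2.3889  v^+=2.7726  a^+=-0.3445
step 5: x_pred=4.5714  r=-9.3614  x^+=0.9017  v^+=0.5918  a^+=-2.8992
step 6: x_pred=0.3942  r=-0.0342  x^+=0.3808  v^+=-1.8215  a^+=-2.9086

a_post = -2.9086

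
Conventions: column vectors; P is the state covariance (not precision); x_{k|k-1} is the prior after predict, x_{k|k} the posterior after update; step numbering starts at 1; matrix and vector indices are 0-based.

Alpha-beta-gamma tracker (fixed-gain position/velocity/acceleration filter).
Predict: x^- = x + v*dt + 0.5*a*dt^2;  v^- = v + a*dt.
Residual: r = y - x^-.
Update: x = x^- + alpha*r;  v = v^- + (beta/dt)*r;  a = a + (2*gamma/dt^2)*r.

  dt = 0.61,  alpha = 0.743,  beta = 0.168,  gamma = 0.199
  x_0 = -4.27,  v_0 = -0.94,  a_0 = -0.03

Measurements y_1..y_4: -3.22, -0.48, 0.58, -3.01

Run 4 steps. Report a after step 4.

a_post = -2.6415

step 1: x_pred=-4.8490  r=1.6290  x^+=-3.6386  v^+=-0.5097  a^+=1.7124
step 2: x_pred=-3.6310  r=3.1510  x^+=-1.2898  v^+=1.4027  a^+=5.0826
step 3: x_pred=0.5115  r=0.0685  x^+=0.5624  v^+=4.5220  a^+=5.1559
step 4: x_pred=4.2801  r=-7.2901  x^+=-1.1365  v^+=5.6593  a^+=-2.6415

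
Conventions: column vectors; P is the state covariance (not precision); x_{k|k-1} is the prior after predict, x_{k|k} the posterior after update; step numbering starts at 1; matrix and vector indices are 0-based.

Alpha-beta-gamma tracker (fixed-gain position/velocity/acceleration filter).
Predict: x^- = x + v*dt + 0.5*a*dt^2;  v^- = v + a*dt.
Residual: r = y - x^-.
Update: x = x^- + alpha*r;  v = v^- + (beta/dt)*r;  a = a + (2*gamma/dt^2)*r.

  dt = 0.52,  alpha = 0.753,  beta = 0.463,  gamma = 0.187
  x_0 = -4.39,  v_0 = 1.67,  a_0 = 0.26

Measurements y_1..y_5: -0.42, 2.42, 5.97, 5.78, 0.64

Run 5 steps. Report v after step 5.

v_post = -4.0466

step 1: x_pred=-3.4864  r=3.0664  x^+=-1.1774  v^+=4.5355  a^+=4.5013
step 2: x_pred=1.7896  r=0.6304  x^+=2.2643  v^+=7.4375  a^+=5.3732
step 3: x_pred=6.8582  r=-0.8882  x^+=6.1894  v^+=9.4407  a^+=4.1446
step 4: x_pred=11.6589  r=-5.8789  x^+=7.2321  v^+=6.3614  a^+=-3.9867
step 5: x_pred=10.0010  r=-9.3610  x^+=2.9522  v^+=-4.0466  a^+=-16.9342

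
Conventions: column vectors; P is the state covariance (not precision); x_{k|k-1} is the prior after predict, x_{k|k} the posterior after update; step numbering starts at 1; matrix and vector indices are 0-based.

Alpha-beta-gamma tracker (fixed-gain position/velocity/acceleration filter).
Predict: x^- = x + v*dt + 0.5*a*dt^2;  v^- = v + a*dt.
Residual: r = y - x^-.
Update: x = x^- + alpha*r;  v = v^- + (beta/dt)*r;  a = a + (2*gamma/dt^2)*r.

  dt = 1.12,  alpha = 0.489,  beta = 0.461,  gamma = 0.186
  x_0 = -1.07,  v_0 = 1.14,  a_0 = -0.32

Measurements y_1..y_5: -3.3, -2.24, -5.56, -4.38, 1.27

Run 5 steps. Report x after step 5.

x_post = -4.0941

step 1: x_pred=0.0061  r=-3.3061  x^+=-1.6106  v^+=-0.5792  a^+=-1.3004
step 2: x_pred=-3.0749  r=0.8349  x^+=-2.6667  v^+=-1.6920  a^+=-1.0528
step 3: x_pred=-5.2221  r=-0.3379  x^+=-5.3873  v^+=-3.0103  a^+=-1.1530
step 4: x_pred=-9.4821  r=5.1021  x^+=-6.9872  v^+=-2.2017  a^+=0.3600
step 5: x_pred=-9.2272  r=10.4972  x^+=-4.0941  v^+=2.5223  a^+=3.4730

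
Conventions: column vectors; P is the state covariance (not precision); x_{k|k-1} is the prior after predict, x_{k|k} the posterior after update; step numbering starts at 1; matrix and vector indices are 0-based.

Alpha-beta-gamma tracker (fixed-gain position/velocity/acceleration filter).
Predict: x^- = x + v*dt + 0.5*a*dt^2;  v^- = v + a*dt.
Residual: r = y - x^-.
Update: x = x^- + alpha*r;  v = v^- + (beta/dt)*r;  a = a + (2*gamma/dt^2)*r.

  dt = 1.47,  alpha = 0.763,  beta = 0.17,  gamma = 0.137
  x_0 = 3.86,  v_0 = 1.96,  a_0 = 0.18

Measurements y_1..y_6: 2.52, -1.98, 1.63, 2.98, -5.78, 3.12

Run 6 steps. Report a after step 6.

step 1: x_pred=6.9357  r=-4.4157  x^+=3.5665  v^+=1.7139  a^+=-0.3799
step 2: x_pred=5.6755  r=-7.6555  x^+=-0.1656  v^+=0.2701  a^+=-1.3506
step 3: x_pred=-1.2278  r=2.8578  x^+=0.9527  v^+=-1.3848  a^+=-0.9883
step 4: x_pred=-2.1507  r=5.1307  x^+=1.7640  v^+=-2.2442  a^+=-0.3377
step 5: x_pred=-1.8997  r=-3.8803  x^+=-4.8604  v^+=-3.1893  a^+=-0.8297
step 6: x_pred=-10.4451  r=13.5651  x^+=-0.0949  v^+=-2.8402  a^+=0.8903

a_post = 0.8903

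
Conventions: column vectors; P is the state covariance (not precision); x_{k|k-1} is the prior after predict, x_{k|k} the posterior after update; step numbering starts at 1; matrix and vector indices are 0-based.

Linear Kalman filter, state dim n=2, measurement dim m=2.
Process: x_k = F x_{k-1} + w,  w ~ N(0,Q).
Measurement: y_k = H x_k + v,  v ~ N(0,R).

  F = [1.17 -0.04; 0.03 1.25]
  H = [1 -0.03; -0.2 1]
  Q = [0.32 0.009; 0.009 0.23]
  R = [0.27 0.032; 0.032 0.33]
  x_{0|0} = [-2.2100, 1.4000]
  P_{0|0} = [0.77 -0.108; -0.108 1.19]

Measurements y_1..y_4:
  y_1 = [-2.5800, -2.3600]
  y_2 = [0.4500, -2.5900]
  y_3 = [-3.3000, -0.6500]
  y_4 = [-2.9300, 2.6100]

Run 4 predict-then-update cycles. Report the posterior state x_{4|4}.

x_post = [-3.0829, 0.3157]

step 1: x^-=[-2.6417, 1.6837]  P^-=[1.3861 -0.1813; -0.1813 2.0820]  S=[1.6688 -0.4901; -0.4901 2.5399]  K=[0.8277 -0.0208; 0.1048 0.8542]  nu=[0.1122, -4.5720]  x^+=[-2.4536, -2.2099]  P^+=[0.2248 0.0646; 0.0646 0.2981]
step 2: x^-=[-2.7823, -2.8360]  P^-=[0.6221 0.0963; 0.0963 0.7009]  S=[0.8869 -0.0165; -0.0165 1.0173]  K=[0.6978 -0.0163; 0.0974 0.6717]  nu=[3.1473, -0.3105]  x^+=[-0.5810, -2.7379]  P^+=[0.1895 0.0549; 0.0549 0.2357]
step 3: x^-=[-0.5703, -3.4398]  P^-=[0.5747 0.0840; 0.0840 0.6026]  S=[0.8402 -0.0165; -0.0165 0.9220]  K=[0.6806 -0.0214; 0.0910 0.6370]  nu=[-2.8329, 2.6758]  x^+=[-2.5555, -1.9931]  P^+=[0.1846 0.0517; 0.0517 0.2235]
step 4: x^-=[-2.9102, -2.5681]  P^-=[0.5683 0.0798; 0.0798 0.5832]  S=[0.8340 -0.0189; -0.0189 0.9040]  K=[0.6780 -0.0233; 0.0889 0.6293]  nu=[-0.0969, 4.5961]  x^+=[-3.0829, 0.3157]  P^+=[0.1838 0.0508; 0.0508 0.2207]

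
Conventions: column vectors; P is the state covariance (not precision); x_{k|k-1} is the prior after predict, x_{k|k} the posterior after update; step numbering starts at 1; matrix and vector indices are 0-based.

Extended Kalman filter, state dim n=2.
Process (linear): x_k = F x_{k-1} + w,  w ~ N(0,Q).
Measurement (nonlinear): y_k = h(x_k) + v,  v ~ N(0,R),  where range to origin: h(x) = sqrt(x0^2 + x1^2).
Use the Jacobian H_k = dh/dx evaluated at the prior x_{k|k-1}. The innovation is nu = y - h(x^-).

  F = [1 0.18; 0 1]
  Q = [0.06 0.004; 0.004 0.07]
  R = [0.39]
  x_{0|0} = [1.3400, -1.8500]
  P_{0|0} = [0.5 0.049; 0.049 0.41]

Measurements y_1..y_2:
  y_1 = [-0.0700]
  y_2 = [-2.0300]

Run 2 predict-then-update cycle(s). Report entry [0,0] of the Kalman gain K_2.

step 1: x^-=[1.0070, -1.8500]  P^-=[0.5909 0.1268; 0.1268 0.4800]  H_jac=[0.4781 -0.8783]  S=[0.7889]  K=[0.2169; -0.4576]  nu=[-2.1763]  x^+=[0.5349, -0.8542]  P^+=[0.5538 0.2051; 0.2051 0.3148]
step 2: x^-=[0.3811, -0.8542]  P^-=[0.6978 0.2658; 0.2658 0.3848]  H_jac=[0.4075 -0.9132]  S=[0.6290]  K=[0.0662; -0.3866]  nu=[-2.9653]  x^+=[0.1849, 0.2921]  P^+=[0.6951 0.2819; 0.2819 0.2908]

K[0,0] = 0.0662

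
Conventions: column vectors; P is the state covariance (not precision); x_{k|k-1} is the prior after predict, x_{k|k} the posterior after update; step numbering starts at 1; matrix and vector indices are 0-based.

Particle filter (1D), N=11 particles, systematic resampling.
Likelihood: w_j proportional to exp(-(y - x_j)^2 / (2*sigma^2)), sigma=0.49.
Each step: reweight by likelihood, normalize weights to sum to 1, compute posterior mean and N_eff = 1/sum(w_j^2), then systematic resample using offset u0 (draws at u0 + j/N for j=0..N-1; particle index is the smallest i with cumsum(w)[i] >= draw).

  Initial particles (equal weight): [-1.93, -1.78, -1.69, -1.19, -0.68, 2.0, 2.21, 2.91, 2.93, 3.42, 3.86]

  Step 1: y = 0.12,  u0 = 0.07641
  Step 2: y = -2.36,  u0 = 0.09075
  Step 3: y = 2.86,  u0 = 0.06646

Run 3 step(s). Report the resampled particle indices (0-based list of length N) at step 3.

step 1: w=[0.0005, 0.0018, 0.0037, 0.0953, 0.8961, 0.0022, 0.0004, 0.0000, 0.0000, 0.0000, 0.0000]  mean=-0.7282  Neff=1.2315  idx=[3, 4, 4, 4, 4, 4, 4, 4, 4, 4, 4]
step 2: w=[0.6735, 0.0326, 0.0326, 0.0326, 0.0326, 0.0326, 0.0326, 0.0326, 0.0326, 0.0326, 0.0326]  mean=-1.0235  Neff=2.1537  idx=[0, 0, 0, 0, 0, 0, 0, 2, 5, 8, 10]
step 3: w=[0.0001, 0.0001, 0.0001, 0.0001, 0.0001, 0.0001, 0.0001, 0.2499, 0.2499, 0.2499, 0.2499]  mean=-0.6803  Neff=4.0044  idx=[7, 7, 7, 8, 8, 9, 9, 9, 10, 10, 10]

resampled_idx = [7, 7, 7, 8, 8, 9, 9, 9, 10, 10, 10]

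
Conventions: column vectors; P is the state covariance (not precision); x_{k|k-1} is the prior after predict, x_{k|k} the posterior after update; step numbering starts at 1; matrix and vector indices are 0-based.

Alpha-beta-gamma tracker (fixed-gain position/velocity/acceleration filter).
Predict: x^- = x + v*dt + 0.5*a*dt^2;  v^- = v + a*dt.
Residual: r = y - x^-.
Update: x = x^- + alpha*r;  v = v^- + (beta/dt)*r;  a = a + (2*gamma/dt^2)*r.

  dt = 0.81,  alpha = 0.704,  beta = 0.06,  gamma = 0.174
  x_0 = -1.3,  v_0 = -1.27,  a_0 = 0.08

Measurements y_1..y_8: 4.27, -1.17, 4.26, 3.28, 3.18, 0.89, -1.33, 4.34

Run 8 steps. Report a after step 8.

step 1: x_pred=-2.3025  r=6.5725  x^+=2.3246  v^+=-0.7184  a^+=3.5661
step 2: x_pred=2.9125  r=-4.0825  x^+=0.0384  v^+=1.8678  a^+=1.4007
step 3: x_pred=2.0108  r=2.2492  x^+=3.5942  v^+=3.1689  a^+=2.5937
step 4: x_pred=7.0119  r=-3.7319  x^+=4.3846  v^+=4.9933  a^+=0.6142
step 5: x_pred=8.6307  r=-5.4507  x^+=4.7934  v^+=5.0871  a^+=-2.2769
step 6: x_pred=8.1670  r=-7.2770  x^+=3.0440  v^+=2.7038  a^+=-6.1367
step 7: x_pred=3.2209  r=-4.5509  x^+=0.0171  v^+=-2.6040  a^+=-8.5505
step 8: x_pred=-4.8972  r=9.2372  x^+=1.6058  v^+=-8.8457  a^+=-3.6511

a_post = -3.6511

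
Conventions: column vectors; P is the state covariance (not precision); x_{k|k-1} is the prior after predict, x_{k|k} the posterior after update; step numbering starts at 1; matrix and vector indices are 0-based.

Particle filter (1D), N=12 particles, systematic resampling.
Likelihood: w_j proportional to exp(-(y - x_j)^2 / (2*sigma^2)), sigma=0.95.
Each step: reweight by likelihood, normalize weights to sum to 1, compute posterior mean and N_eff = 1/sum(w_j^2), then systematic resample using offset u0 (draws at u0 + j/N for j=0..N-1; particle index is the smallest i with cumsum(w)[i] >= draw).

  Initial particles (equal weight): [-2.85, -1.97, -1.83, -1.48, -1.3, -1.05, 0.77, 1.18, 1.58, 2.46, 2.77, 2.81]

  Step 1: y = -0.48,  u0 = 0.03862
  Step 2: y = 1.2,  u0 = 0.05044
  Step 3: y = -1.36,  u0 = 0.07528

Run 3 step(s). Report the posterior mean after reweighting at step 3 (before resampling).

post_mean = -0.7289

step 1: w=[0.0126, 0.0824, 0.1027, 0.1620, 0.1942, 0.2355, 0.1186, 0.0613, 0.0269, 0.0023, 0.0008, 0.0007]  mean=-0.9096  Neff=6.4317  idx=[1, 2, 3, 3, 4, 4, 4, 5, 5, 5, 6, 7]
step 2: w=[0.0017, 0.0028, 0.0084, 0.0084, 0.0141, 0.0141, 0.0141, 0.0272, 0.0272, 0.0272, 0.4056, 0.4493]  mean=0.6685  Neff=2.7078  idx=[6, 9, 10, 10, 10, 10, 10, 11, 11, 11, 11, 11]
step 3: w=[0.4006, 0.3806, 0.0325, 0.0325, 0.0325, 0.0325, 0.0325, 0.0113, 0.0113, 0.0113, 0.0113, 0.0113]  mean=-0.7289  Neff=3.2128  idx=[0, 0, 0, 0, 1, 1, 1, 1, 1, 3, 5, 11]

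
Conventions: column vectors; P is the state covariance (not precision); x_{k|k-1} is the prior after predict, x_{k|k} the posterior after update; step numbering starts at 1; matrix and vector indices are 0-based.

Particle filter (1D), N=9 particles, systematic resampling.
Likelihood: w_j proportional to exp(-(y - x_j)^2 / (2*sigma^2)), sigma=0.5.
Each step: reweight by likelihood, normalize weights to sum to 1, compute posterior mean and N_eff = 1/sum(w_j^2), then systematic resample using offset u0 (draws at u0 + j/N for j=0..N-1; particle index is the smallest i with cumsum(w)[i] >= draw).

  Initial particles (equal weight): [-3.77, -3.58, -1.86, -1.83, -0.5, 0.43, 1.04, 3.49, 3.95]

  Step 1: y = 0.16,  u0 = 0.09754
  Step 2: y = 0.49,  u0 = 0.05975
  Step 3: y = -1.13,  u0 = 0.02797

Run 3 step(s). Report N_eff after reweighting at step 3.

step 1: w=[0.0000, 0.0000, 0.0002, 0.0002, 0.2797, 0.5778, 0.1421, 0.0000, 0.0000]  mean=0.2555  Neff=2.3134  idx=[4, 4, 5, 5, 5, 5, 5, 6, 6]
step 2: w=[0.0222, 0.0222, 0.1566, 0.1566, 0.1566, 0.1566, 0.1566, 0.0862, 0.0862]  mean=0.4938  Neff=7.2188  idx=[2, 2, 3, 4, 4, 5, 6, 7, 8]
step 3: w=[0.1424, 0.1424, 0.1424, 0.1424, 0.1424, 0.1424, 0.1424, 0.0015, 0.0015]  mean=0.4318  Neff=7.0421  idx=[0, 0, 1, 2, 3, 4, 4, 5, 6]

N_eff = 7.0421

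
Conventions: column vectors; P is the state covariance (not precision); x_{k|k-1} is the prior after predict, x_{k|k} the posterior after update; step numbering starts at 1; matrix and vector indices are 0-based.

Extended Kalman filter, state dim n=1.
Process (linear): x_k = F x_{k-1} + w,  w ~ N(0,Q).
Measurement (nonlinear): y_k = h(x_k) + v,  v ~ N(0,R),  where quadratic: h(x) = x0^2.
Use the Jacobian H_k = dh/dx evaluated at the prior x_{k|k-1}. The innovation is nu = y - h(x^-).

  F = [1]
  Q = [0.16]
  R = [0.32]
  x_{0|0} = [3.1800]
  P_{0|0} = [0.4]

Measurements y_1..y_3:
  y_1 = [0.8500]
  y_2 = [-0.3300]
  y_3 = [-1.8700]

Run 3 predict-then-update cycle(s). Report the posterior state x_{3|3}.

x_post = [-0.0609]

step 1: x^-=[3.1800]  P^-=[0.5600]  H_jac=[6.3600]  S=[22.9718]  K=[0.1550]  nu=[-9.2624]  x^+=[1.7439]  P^+=[0.0078]
step 2: x^-=[1.7439]  P^-=[0.1678]  H_jac=[3.4879]  S=[2.3613]  K=[0.2479]  nu=[-3.3713]  x^+=[0.9083]  P^+=[0.0227]
step 3: x^-=[0.9083]  P^-=[0.1827]  H_jac=[1.8167]  S=[0.9231]  K=[0.3596]  nu=[-2.6951]  x^+=[-0.0609]  P^+=[0.0633]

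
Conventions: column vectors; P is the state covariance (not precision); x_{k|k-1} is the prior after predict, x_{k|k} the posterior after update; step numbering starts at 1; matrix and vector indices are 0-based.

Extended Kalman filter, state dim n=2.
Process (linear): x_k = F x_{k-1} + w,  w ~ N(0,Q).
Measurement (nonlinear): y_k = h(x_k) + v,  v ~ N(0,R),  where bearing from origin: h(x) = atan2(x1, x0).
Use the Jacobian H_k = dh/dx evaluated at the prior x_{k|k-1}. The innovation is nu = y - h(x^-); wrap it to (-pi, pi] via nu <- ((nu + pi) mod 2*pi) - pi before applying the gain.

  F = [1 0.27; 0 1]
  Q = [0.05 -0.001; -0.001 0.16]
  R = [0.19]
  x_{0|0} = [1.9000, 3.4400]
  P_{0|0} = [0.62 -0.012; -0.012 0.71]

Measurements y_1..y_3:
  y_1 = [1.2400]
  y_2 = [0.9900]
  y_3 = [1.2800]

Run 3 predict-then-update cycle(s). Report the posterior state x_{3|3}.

x_post = [4.4551, 3.8815]

step 1: x^-=[2.8288, 3.4400]  P^-=[0.7153 0.1787; 0.1787 0.8700]  H_jac=[-0.1734 0.1426]  S=[0.2204]  K=[-0.4473; 0.4224]  nu=[0.3574]  x^+=[2.6689, 3.5910]  P^+=[0.6712 0.2203; 0.2203 0.8307]
step 2: x^-=[3.6385, 3.5910]  P^-=[0.9007 0.4436; 0.4436 0.9907]  H_jac=[-0.1374 0.1392]  S=[0.2092]  K=[-0.2963; 0.3679]  nu=[0.2112]  x^+=[3.5759, 3.6687]  P^+=[0.8824 0.4664; 0.4664 0.9624]
step 3: x^-=[4.5665, 3.6687]  P^-=[1.2544 0.7253; 0.7253 1.1224]  H_jac=[-0.1069 0.1331]  S=[0.2036]  K=[-0.1847; 0.3528]  nu=[0.6032]  x^+=[4.4551, 3.8815]  P^+=[1.2474 0.7385; 0.7385 1.0970]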